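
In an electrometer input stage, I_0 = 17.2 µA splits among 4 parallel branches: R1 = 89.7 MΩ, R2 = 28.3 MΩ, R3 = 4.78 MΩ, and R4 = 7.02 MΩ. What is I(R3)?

ΣG = 1/89.7 + 1/28.3 + 1/4.78 + 1/7.02 = 0.3981.
By the current-divider rule, I = I_0 · G_k/ΣG = 17.2 × 0.5255 = 9.038 µA.

I ≈ 9.04 µA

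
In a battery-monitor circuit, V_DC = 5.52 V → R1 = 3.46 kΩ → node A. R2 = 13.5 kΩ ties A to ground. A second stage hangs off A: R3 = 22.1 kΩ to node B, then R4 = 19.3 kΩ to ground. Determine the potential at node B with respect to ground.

Node A sees R2 in parallel with the series input of stage 2, R3 + R4 = 41.40 kΩ.
R2 ‖ (R3+R4) = 10.18 kΩ.
V_A = 5.52 × 10.18/(3.46 + 10.18) = 4.120 V.
V_B = V_A × 0.4662 = 1.921 V.

V_B ≈ 1.92 V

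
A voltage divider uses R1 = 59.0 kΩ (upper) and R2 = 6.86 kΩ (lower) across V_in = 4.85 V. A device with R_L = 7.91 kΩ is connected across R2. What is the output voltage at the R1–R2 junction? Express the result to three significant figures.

The load sits in parallel with R2, giving an effective lower resistance R2' = R2·R_L/(R2+R_L) = 3.674 kΩ.
Then V_out = V_in · R2'/(R1 + R2') = 4.85 × 3.674/62.67 = 0.2843 V.

V_out ≈ 0.284 V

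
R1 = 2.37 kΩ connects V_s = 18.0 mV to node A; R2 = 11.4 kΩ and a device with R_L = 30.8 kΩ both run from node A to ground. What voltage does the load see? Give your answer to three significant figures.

R2 ‖ R_L = (11.4 × 30.8)/(11.4 + 30.8) = 8.320 kΩ.
Now apply the divider: V_out = 18.0 × 0.7783 = 14.01 mV.

V_out ≈ 14.0 mV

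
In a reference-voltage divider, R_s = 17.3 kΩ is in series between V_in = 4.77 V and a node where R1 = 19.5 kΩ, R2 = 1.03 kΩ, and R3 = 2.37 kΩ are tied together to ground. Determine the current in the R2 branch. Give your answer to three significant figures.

I ≈ 0.178 mA

Combine the parallel branches: R_p = (1/19.5 + 1/1.03 + 1/2.37)⁻¹ = 0.6925 kΩ.
V_A = 4.77 × 0.6925/17.99 = 0.1836 V.
Branch current I = V_A/R2 = 0.1836/1.03 = 0.1782 mA.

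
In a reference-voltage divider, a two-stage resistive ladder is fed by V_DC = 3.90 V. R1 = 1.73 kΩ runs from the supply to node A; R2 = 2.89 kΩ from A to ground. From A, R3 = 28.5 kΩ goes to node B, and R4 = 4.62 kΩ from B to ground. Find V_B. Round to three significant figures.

Looking into the second stage from A: R3 + R4 = 33.12 kΩ appears in parallel with R2.
Effective lower resistance at A: R2 ‖ 33.12 = 2.658 kΩ.
First divider: V_A = V_DC · 2.658/(1.73 + 2.658) = 2.362 V.
V_B = V_A × 0.1395 = 0.3295 V.

V_B ≈ 0.330 V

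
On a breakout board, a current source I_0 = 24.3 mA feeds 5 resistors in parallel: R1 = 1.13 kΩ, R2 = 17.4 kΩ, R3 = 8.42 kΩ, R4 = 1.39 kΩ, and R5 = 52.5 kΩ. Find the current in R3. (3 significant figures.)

Conductances: ΣG = 1/1.13 + 1/17.4 + 1/8.42 + 1/1.39 + 1/52.5 = 1.800 (1/kΩ).
By the current-divider rule, I = I_0 · G_k/ΣG = 24.3 × 0.06599 = 1.604 mA.

I ≈ 1.60 mA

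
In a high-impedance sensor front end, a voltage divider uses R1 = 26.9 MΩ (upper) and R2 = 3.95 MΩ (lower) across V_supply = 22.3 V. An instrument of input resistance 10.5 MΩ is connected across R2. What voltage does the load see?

First combine the lower leg with the load: R2 ‖ R_L = 2.870 MΩ.
Then V_out = V_supply · R2'/(R1 + R2') = 22.3 × 2.870/29.77 = 2.150 V.

V_out ≈ 2.15 V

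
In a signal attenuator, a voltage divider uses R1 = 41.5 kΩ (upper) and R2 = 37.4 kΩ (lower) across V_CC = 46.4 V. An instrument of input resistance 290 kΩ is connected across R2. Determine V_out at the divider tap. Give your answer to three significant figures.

V_out ≈ 20.6 V

First combine the lower leg with the load: R2 ‖ R_L = 33.13 kΩ.
Then V_out = V_CC · R2'/(R1 + R2') = 46.4 × 33.13/74.63 = 20.60 V.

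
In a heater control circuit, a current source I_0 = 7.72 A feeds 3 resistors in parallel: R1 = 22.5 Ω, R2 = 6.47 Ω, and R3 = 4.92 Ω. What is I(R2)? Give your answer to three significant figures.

I ≈ 2.97 A

Total conductance ΣG = 1/22.5 + 1/6.47 + 1/4.92 = 0.4023 (units of 1/Ω).
Current divider: I(R2) = I_0 · G_k/ΣG = 7.72 × (0.1546/0.4023) = 7.72 × 0.3842 = 2.966 A.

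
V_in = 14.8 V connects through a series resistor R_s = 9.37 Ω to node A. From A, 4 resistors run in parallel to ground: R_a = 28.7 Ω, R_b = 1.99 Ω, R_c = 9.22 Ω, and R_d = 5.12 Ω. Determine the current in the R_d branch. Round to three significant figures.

I ≈ 0.325 A

Parallel bank: R_p = 1/(1/28.7 + 1/1.99 + 1/9.22 + 1/5.12) = 1.189 Ω.
Node voltage V_A = V_in · R_p/(R_s + R_p) = 14.8 × 0.1126 = 1.666 V.
Branch current I = V_A/R_d = 1.666/5.12 = 0.3255 A.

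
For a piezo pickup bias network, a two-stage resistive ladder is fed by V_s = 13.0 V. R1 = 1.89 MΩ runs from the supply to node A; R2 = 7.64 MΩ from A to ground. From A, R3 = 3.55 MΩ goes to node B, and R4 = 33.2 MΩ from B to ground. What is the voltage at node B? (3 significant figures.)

V_B ≈ 9.04 V

The second stage (R3 + R4 = 36.75 MΩ) loads node A in parallel with R2.
R2 ‖ (R3+R4) = 6.325 MΩ.
First divider: V_A = V_s · 6.325/(1.89 + 6.325) = 10.01 V.
Stage 2 is unloaded, so V_B = V_A · R4/(R3+R4) = 10.01 × 33.2/36.75 = 9.042 V.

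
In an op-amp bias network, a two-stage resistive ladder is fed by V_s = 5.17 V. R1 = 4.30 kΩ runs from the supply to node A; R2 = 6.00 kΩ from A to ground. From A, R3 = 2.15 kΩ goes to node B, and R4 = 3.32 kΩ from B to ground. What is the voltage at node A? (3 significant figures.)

Node A sees R2 in parallel with the series input of stage 2, R3 + R4 = 5.470 kΩ.
Effective lower resistance at A: R2 ‖ 5.470 = 2.861 kΩ.
First divider: V_A = V_s · 2.861/(4.30 + 2.861) = 2.066 V.

V_A ≈ 2.07 V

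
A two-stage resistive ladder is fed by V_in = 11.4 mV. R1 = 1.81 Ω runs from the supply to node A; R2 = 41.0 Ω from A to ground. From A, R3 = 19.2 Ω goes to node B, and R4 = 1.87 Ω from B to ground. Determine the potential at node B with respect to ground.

Looking into the second stage from A: R3 + R4 = 21.07 Ω appears in parallel with R2.
R2 ‖ (R3+R4) = 13.92 Ω.
So V_A = 11.4 × 0.8849 = 10.09 mV.
V_B = V_A × 0.08875 = 0.8953 mV.

V_B ≈ 0.895 mV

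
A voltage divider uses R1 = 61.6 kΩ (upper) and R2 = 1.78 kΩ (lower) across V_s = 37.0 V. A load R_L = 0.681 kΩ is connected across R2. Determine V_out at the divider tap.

V_out ≈ 0.294 V

R2 ‖ R_L = (1.78 × 0.681)/(1.78 + 0.681) = 0.4926 kΩ.
Then V_out = V_s · R2'/(R1 + R2') = 37.0 × 0.4926/62.09 = 0.2935 V.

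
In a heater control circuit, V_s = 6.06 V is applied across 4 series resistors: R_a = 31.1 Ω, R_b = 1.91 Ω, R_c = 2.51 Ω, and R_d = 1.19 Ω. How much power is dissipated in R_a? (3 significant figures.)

Series current I = V_s/ΣR = 6.06/36.71 = 0.1651 A.
P(R_a) = I²·R_a = (0.1651)² × 31.1 = 0.8475 W.

P ≈ 0.847 W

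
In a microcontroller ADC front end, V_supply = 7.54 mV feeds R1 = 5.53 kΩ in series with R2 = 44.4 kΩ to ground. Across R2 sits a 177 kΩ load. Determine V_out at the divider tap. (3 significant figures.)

V_out ≈ 6.52 mV

The load sits in parallel with R2, giving an effective lower resistance R2' = R2·R_L/(R2+R_L) = 35.50 kΩ.
Voltage divider with the loaded lower leg: V_out = 7.54 × 35.50/(5.53 + 35.50) = 7.54 × 0.8652 = 6.524 mV.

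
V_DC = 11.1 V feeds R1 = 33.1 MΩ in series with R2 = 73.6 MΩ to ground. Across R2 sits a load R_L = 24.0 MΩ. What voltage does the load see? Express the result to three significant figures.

First combine the lower leg with the load: R2 ‖ R_L = 18.10 MΩ.
Then V_out = V_DC · R2'/(R1 + R2') = 11.1 × 18.10/51.20 = 3.924 V.

V_out ≈ 3.92 V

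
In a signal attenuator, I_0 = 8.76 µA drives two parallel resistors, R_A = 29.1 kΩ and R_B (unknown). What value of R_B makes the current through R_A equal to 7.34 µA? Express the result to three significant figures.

R_B ≈ 150 kΩ

Two-branch current divider: I_A = I_0 · R_B/(R_A + R_B).
With f = 0.8379, R_B = R_A · f/(1−f) = 29.1 × 5.169 = 150.4 kΩ.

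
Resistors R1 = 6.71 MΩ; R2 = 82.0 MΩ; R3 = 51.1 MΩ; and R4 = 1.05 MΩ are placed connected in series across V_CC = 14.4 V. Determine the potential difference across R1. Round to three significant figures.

V ≈ 0.686 V

Series total: ΣR = 6.71 + 82.0 + 51.1 + 1.05 = 140.9 MΩ.
Voltage divider: V = V_CC · (6.710 / 140.9) = 14.4 × 0.04764 = 0.6860 V.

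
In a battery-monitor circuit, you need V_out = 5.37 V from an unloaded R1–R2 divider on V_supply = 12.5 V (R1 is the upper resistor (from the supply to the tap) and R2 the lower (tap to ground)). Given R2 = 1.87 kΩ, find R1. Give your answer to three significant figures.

V_out/V_supply = R2/(R1+R2) = 0.4296.
Rearranging, R1 = R2·(1−k)/k = 1.87 × 1.328 = 2.483 kΩ.

R1 ≈ 2.48 kΩ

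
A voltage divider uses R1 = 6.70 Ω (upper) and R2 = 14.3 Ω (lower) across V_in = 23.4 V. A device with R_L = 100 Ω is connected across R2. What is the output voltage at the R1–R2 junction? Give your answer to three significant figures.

V_out ≈ 15.2 V

First combine the lower leg with the load: R2 ‖ R_L = 12.51 Ω.
Now apply the divider: V_out = 23.4 × 0.6512 = 15.24 V.
(Unloaded it would be 15.9 V; the load pulls it down.)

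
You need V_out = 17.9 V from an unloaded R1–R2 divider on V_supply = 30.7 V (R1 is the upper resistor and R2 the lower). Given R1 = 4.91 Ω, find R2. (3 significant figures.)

The divider ratio is R2/(R1+R2) = 17.9/30.7 = 0.5831.
R2 = R1 · 0.5831/(1 − 0.5831) = 6.866 Ω.

R2 ≈ 6.87 Ω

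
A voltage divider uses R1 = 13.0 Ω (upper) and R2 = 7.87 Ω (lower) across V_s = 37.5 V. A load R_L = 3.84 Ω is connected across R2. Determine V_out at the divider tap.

V_out ≈ 6.21 V

The load sits in parallel with R2, giving an effective lower resistance R2' = R2·R_L/(R2+R_L) = 2.581 Ω.
Voltage divider with the loaded lower leg: V_out = 37.5 × 2.581/(13.0 + 2.581) = 37.5 × 0.1656 = 6.211 V.
(Unloaded it would be 14.1 V; the load pulls it down.)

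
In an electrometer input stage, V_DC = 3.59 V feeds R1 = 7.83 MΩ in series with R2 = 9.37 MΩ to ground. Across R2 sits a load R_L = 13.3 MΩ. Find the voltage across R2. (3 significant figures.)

The load sits in parallel with R2, giving an effective lower resistance R2' = R2·R_L/(R2+R_L) = 5.497 MΩ.
Now apply the divider: V_out = 3.59 × 0.4125 = 1.481 V.
(Unloaded it would be 1.96 V; the load pulls it down.)

V_out ≈ 1.48 V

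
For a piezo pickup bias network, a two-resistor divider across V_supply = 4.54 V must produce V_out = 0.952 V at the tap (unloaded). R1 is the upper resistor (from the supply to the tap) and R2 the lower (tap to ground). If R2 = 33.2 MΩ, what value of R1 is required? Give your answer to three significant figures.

The divider ratio is R2/(R1+R2) = 0.952/4.54 = 0.2097.
So R1 = R2 · (V_supply/V_out − 1) = 33.2 × (4.54/0.952 − 1) = 33.2 × 3.769 = 125.1 MΩ.

R1 ≈ 125 MΩ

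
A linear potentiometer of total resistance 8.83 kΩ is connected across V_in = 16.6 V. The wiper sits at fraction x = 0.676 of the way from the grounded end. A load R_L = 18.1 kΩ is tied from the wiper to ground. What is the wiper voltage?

V_out ≈ 10.1 V

Lower segment x·R_p = 5.969 kΩ; upper segment (1−x)·R_p = 2.861 kΩ.
Lower segment in parallel with the load: 5.969 ‖ 18.1 = 4.489 kΩ.
V_out = 16.6 × 4.489/(2.861 + 4.489) = 10.14 V.
(Unloaded: V_out = x·V_in = 11.2 V.)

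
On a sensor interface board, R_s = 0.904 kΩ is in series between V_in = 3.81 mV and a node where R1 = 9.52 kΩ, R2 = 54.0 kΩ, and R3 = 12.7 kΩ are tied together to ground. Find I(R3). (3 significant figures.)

I ≈ 0.254 µA

Combine the parallel branches: R_p = (1/9.52 + 1/54.0 + 1/12.7)⁻¹ = 4.943 kΩ.
Node voltage V_A = V_in · R_p/(R_s + R_p) = 3.81 × 0.8454 = 3.221 mV.
Branch current I = V_A/R3 = 3.221/12.7 = 0.2536 µA.
(Check via current divider: I_total = 0.6516 µA; share G_k/ΣG = 0.3892 → same result.)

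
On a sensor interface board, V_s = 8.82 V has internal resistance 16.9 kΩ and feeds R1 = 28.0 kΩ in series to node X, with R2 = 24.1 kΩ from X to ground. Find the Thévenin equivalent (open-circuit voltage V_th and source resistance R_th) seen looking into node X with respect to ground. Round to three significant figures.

R1' = 16.9 + 28.0 = 44.90 kΩ (source resistance + R1).
V_th is the unloaded tap voltage: V_s · R2/(R1'+R2) = 8.82 × 0.3493 = 3.081 V.
Looking into X with the source shorted: R_th = R1'·R2/(R1'+R2) = 44.90 × 24.1/69.00 = 15.68 kΩ.

V_th ≈ 3.08 V, R_th ≈ 15.7 kΩ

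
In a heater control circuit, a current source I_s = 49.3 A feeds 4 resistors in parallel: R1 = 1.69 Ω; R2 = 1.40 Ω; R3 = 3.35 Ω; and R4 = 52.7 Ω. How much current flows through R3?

Conductances: ΣG = 1/1.69 + 1/1.40 + 1/3.35 + 1/52.7 = 1.623 (1/Ω).
R3 takes the fraction G_k/ΣG = 0.2985/1.623 = 0.1839, so I = 49.3 × 0.1839 = 9.065 A.

I ≈ 9.06 A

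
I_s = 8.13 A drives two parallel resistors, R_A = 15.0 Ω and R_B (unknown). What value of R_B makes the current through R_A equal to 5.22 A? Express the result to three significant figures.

In a two-way split, I_A/I_s = R_B/(R_A + R_B).
5.22/8.13 = R_B/(R_A + R_B) → R_B = R_A · (0.6421)/(1 − 0.6421) = 15.0 × 1.794 = 26.91 Ω.

R_B ≈ 26.9 Ω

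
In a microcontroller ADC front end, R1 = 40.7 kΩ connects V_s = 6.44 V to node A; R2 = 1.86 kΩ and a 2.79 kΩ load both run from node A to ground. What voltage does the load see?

V_out ≈ 0.172 V

R2 ‖ R_L = (1.86 × 2.79)/(1.86 + 2.79) = 1.116 kΩ.
Now apply the divider: V_out = 6.44 × 0.02669 = 0.1719 V.
(Unloaded it would be 0.281 V; the load pulls it down.)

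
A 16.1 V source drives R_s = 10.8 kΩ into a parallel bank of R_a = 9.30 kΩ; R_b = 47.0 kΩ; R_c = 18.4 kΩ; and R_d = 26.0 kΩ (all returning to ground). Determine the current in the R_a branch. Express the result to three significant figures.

I ≈ 0.510 mA

Parallel bank: R_p = 1/(1/9.30 + 1/47.0 + 1/18.4 + 1/26.0) = 4.512 kΩ.
Node voltage V_A = V_CC · R_p/(R_s + R_p) = 16.1 × 0.2947 = 4.744 V.
I(R_a) = V_A / R_a = 4.744/9.30 = 0.5102 mA.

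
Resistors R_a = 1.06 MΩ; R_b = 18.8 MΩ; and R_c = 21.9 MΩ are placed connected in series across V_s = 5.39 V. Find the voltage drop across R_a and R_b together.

Series total: ΣR = 1.06 + 18.8 + 21.9 = 41.76 MΩ.
R_{R_a..R_b} = 1.06 + 18.8 = 19.86 MΩ.
By the voltage-divider rule, V = 5.39 × 19.86/41.76 = 2.563 V.

V ≈ 2.56 V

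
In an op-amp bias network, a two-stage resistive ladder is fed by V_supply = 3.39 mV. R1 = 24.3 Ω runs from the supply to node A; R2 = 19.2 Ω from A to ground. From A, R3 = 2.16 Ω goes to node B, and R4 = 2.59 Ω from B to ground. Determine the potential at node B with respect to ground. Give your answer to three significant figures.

V_B ≈ 0.250 mV

The second stage (R3 + R4 = 4.750 Ω) loads node A in parallel with R2.
Effective lower resistance at A: R2 ‖ 4.750 = 3.808 Ω.
First divider: V_A = V_supply · 3.808/(24.3 + 3.808) = 0.4593 mV.
Then the unloaded second divider: V_B = V_A × R4/(R3+R4) = 0.4593 × 0.5453 = 0.2504 mV.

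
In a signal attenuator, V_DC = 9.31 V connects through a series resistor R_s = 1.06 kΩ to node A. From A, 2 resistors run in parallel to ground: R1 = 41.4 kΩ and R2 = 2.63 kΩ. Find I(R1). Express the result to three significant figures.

I ≈ 0.157 mA

Parallel bank: R_p = 1/(1/41.4 + 1/2.63) = 2.473 kΩ.
Node voltage V_A = V_DC · R_p/(R_s + R_p) = 9.31 × 0.7000 = 6.517 V.
I(R1) = V_A / R1 = 6.517/41.4 = 0.1574 mA.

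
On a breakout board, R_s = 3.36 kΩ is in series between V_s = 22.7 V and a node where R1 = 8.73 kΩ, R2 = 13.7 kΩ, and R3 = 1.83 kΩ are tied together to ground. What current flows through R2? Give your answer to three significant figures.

Combine the parallel branches: R_p = (1/8.73 + 1/13.7 + 1/1.83)⁻¹ = 1.362 kΩ.
V_A = 22.7 × 1.362/4.722 = 6.549 V.
I(R2) = V_A / R2 = 6.549/13.7 = 0.4780 mA.
(Equivalently: I_total = 4.807 mA, then current-divider fraction G_k/ΣG = 0.09945.)

I ≈ 0.478 mA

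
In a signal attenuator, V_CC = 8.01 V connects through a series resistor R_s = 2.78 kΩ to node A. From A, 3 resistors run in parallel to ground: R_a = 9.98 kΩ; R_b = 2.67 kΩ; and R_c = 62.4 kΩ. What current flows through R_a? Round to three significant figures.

Parallel bank: R_p = 1/(1/9.98 + 1/2.67 + 1/62.4) = 2.038 kΩ.
Node voltage V_A = V_CC · R_p/(R_s + R_p) = 8.01 × 0.4230 = 3.388 V.
Branch current I = V_A/R_a = 3.388/9.98 = 0.3395 mA.
(Equivalently: I_total = 1.663 mA, then current-divider fraction G_k/ΣG = 0.2042.)

I ≈ 0.339 mA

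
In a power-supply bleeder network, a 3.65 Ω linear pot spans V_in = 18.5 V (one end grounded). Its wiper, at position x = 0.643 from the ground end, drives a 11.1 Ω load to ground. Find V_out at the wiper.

V_out ≈ 11.1 V

The pot divides into 1.303 Ω above the wiper and 2.347 Ω below.
R_L loads the lower segment: effective lower R = 1.937 Ω.
Loaded-divider output: V_out = 18.5 × 0.5979 = 11.06 V.
(Unloaded: V_out = x·V_in = 11.9 V.)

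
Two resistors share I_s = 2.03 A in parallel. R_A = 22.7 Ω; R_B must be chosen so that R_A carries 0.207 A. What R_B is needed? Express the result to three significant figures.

R_B ≈ 2.58 Ω

The fraction through R_A equals R_B/(R_A+R_B).
0.207/2.03 = R_B/(R_A + R_B) → R_B = R_A · (0.1020)/(1 − 0.1020) = 22.7 × 0.1135 = 2.578 Ω.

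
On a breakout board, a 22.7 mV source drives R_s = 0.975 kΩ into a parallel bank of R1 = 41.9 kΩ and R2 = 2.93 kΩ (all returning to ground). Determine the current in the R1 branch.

I ≈ 0.400 µA

Parallel bank: R_p = 1/(1/41.9 + 1/2.93) = 2.739 kΩ.
V_A by voltage divider: V_A = 22.7 × 2.739/(0.975 + 2.739) = 16.74 mV.
I(R1) = V_A / R1 = 16.74/41.9 = 0.3995 µA.
(Check via current divider: I_total = 6.113 µA; share G_k/ΣG = 0.06536 → same result.)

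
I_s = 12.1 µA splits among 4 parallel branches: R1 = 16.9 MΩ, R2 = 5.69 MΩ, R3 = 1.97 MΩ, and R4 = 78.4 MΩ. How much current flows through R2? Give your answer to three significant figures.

I ≈ 2.82 µA

Conductances: ΣG = 1/16.9 + 1/5.69 + 1/1.97 + 1/78.4 = 0.7553 (1/MΩ).
By the current-divider rule, I = I_s · G_k/ΣG = 12.1 × 0.2327 = 2.816 µA.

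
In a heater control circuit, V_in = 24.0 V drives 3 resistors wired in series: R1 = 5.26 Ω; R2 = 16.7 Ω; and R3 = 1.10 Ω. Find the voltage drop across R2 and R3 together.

Total series resistance ΣR = 5.26 + 16.7 + 1.10 = 23.06 Ω.
R_{R2..R3} = 16.7 + 1.10 = 17.80 Ω.
By the voltage-divider rule, V = 24.0 × 17.80/23.06 = 18.53 V.

V ≈ 18.5 V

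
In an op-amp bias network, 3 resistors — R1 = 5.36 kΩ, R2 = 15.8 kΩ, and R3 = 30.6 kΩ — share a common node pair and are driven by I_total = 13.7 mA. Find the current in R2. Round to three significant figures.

I ≈ 3.07 mA

Conductances: ΣG = 1/5.36 + 1/15.8 + 1/30.6 = 0.2825 (1/kΩ).
R2 takes the fraction G_k/ΣG = 0.06329/0.2825 = 0.2240, so I = 13.7 × 0.2240 = 3.069 mA.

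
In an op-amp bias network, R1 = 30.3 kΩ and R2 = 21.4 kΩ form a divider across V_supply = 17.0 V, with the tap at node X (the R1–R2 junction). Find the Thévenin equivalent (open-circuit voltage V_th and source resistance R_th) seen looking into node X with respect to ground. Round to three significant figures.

V_th ≈ 7.04 V, R_th ≈ 12.5 kΩ

With X open, the divider is unloaded: V_th = 17.0 × 21.4/51.70 = 7.037 V.
Zeroing V_supply shorts the top of R1 to ground, so R_th = R1 ‖ R2 = 12.54 kΩ.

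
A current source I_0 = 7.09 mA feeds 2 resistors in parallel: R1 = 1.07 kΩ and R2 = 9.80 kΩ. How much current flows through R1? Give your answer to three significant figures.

I ≈ 6.39 mA

Two-branch current divider: I_k = I_0 · R_other/(R_1 + R_2).
I(R1) = 7.09 × 9.80/(1.07 + 9.80) = 7.09 × 0.9016 = 6.392 mA.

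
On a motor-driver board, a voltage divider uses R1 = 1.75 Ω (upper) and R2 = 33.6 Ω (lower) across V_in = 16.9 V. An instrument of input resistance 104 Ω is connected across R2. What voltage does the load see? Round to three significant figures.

V_out ≈ 15.8 V

First combine the lower leg with the load: R2 ‖ R_L = 25.40 Ω.
Then V_out = V_in · R2'/(R1 + R2') = 16.9 × 25.40/27.15 = 15.81 V.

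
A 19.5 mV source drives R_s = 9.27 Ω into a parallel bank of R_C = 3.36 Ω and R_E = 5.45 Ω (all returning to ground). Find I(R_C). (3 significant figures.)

I ≈ 1.06 mA

Parallel bank: R_p = 1/(1/3.36 + 1/5.45) = 2.079 Ω.
Node voltage V_A = V_in · R_p/(R_s + R_p) = 19.5 × 0.1832 = 3.572 mV.
Branch current I = V_A/R_C = 3.572/3.36 = 1.063 mA.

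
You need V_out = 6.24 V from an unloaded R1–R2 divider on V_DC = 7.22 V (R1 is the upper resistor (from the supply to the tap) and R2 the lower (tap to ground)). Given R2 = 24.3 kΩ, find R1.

R1 ≈ 3.82 kΩ

Required fraction k = V_out/V_DC = 0.8643.
R1 = R2·(1/k − 1) = 24.3 × 0.1571 = 3.816 kΩ.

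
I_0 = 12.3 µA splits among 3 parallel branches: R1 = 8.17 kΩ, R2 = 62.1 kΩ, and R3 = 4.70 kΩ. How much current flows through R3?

I ≈ 7.45 µA

Conductances: ΣG = 1/8.17 + 1/62.1 + 1/4.70 = 0.3513 (1/kΩ).
R3 takes the fraction G_k/ΣG = 0.2128/0.3513 = 0.6057, so I = 12.3 × 0.6057 = 7.450 µA.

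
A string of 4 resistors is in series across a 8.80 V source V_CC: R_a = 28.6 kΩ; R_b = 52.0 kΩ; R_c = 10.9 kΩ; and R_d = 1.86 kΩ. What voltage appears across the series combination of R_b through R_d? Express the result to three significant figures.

Series total: ΣR = 28.6 + 52.0 + 10.9 + 1.86 = 93.36 kΩ.
R_{R_b..R_d} = 52.0 + 10.9 + 1.86 = 64.76 kΩ.
V = V_CC · R/ΣR = 8.80 × 0.6937 = 6.104 V.

V ≈ 6.10 V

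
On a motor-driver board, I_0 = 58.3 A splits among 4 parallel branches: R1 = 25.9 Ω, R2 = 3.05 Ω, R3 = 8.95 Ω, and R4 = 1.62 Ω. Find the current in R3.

I ≈ 5.95 A

Conductances: ΣG = 1/25.9 + 1/3.05 + 1/8.95 + 1/1.62 = 1.095 (1/Ω).
Current divider: I(R3) = I_0 · G_k/ΣG = 58.3 × (0.1117/1.095) = 58.3 × 0.1020 = 5.946 A.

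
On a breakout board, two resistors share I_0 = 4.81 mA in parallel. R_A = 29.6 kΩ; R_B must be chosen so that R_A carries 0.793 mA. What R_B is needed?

R_B ≈ 5.84 kΩ

Two-branch current divider: I_A = I_0 · R_B/(R_A + R_B).
0.793/4.81 = R_B/(R_A + R_B) → R_B = R_A · (0.1649)/(1 − 0.1649) = 29.6 × 0.1974 = 5.843 kΩ.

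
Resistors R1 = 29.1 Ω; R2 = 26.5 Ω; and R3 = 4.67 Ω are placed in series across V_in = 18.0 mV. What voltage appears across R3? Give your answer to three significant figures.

V ≈ 1.39 mV

ΣR = 29.1 + 26.5 + 4.67 = 60.27 Ω.
V = V_in · R/ΣR = 18.0 × 0.07748 = 1.395 mV.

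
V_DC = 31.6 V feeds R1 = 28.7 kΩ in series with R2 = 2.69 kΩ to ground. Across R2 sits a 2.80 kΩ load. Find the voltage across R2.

V_out ≈ 1.44 V

The load sits in parallel with R2, giving an effective lower resistance R2' = R2·R_L/(R2+R_L) = 1.372 kΩ.
Then V_out = V_DC · R2'/(R1 + R2') = 31.6 × 1.372/30.07 = 1.442 V.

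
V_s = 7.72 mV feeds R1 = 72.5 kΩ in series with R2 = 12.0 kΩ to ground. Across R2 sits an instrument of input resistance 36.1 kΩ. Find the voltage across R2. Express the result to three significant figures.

First combine the lower leg with the load: R2 ‖ R_L = 9.006 kΩ.
Now apply the divider: V_out = 7.72 × 0.1105 = 0.8530 mV.

V_out ≈ 0.853 mV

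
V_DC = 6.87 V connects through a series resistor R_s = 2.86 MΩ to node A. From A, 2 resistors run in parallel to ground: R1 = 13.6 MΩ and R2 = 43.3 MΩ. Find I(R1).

I ≈ 0.396 µA

Combine the parallel branches: R_p = (1/13.6 + 1/43.3)⁻¹ = 10.35 MΩ.
V_A by voltage divider: V_A = 6.87 × 10.35/(2.86 + 10.35) = 5.383 V.
Branch current I = V_A/R1 = 5.383/13.6 = 0.3958 µA.
(Equivalently: I_total = 0.5201 µA, then current-divider fraction G_k/ΣG = 0.7610.)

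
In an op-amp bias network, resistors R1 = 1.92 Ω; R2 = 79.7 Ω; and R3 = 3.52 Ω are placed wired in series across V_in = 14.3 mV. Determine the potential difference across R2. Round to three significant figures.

Series total: ΣR = 1.92 + 79.7 + 3.52 = 85.14 Ω.
Voltage divider: V = V_in · (79.70 / 85.14) = 14.3 × 0.9361 = 13.39 mV.

V ≈ 13.4 mV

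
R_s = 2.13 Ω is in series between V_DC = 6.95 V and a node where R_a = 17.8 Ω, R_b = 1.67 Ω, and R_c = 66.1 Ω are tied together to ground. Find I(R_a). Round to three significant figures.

Combine the parallel branches: R_p = (1/17.8 + 1/1.67 + 1/66.1)⁻¹ = 1.492 Ω.
V_A = 6.95 × 1.492/3.622 = 2.863 V.
I(R_a) = V_A / R_a = 2.863/17.8 = 0.1609 A.

I ≈ 0.161 A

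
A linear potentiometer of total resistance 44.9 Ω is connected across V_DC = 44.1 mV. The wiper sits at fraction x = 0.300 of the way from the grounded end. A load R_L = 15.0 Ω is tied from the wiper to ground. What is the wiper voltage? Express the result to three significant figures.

V_out ≈ 8.12 mV

Lower segment x·R_p = 13.47 Ω; upper segment (1−x)·R_p = 31.43 Ω.
(x·R_p) ‖ R_L = 7.097 Ω.
Loaded-divider output: V_out = 44.1 × 0.1842 = 8.124 mV.
(Unloaded: V_out = x·V_DC = 13.2 mV.)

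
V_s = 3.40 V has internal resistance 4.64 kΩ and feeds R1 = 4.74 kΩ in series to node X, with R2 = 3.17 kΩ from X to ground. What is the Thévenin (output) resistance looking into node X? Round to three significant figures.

R1' = 4.64 + 4.74 = 9.380 kΩ (source resistance + R1).
With V_s suppressed (replaced by a short), R_th = R1' ‖ R2 = (9.380 × 3.17)/(9.380 + 3.17) = 2.369 kΩ.

R_th ≈ 2.37 kΩ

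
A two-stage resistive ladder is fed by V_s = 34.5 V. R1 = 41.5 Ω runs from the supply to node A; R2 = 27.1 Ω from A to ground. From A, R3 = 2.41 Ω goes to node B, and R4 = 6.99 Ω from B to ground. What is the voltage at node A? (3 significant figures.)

V_A ≈ 4.97 V

Node A sees R2 in parallel with the series input of stage 2, R3 + R4 = 9.400 Ω.
R2 ‖ (R3+R4) = 6.979 Ω.
V_A = 34.5 × 6.979/(41.5 + 6.979) = 4.967 V.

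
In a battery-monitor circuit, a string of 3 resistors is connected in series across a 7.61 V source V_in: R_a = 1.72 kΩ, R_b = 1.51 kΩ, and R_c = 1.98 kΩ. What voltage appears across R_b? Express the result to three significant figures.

V ≈ 2.21 V

Series total: ΣR = 1.72 + 1.51 + 1.98 = 5.210 kΩ.
V = V_in · R/ΣR = 7.61 × 0.2898 = 2.206 V.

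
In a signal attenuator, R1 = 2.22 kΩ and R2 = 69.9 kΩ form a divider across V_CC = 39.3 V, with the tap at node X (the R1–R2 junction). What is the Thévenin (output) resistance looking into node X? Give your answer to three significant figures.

R_th ≈ 2.15 kΩ

Looking into X with the source shorted: R_th = R1·R2/(R1+R2) = 2.220 × 69.9/72.12 = 2.152 kΩ.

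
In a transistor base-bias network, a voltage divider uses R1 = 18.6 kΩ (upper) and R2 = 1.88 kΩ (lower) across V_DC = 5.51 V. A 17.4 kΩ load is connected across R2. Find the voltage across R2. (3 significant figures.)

V_out ≈ 0.461 V

R2 ‖ R_L = (1.88 × 17.4)/(1.88 + 17.4) = 1.697 kΩ.
Voltage divider with the loaded lower leg: V_out = 5.51 × 1.697/(18.6 + 1.697) = 5.51 × 0.08359 = 0.4606 V.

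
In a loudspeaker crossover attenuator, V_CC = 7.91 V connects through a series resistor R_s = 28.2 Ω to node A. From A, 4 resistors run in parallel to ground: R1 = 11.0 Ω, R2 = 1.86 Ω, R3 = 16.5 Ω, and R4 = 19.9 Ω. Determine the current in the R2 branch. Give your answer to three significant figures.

I ≈ 0.195 A

Combine the parallel branches: R_p = (1/11.0 + 1/1.86 + 1/16.5 + 1/19.9)⁻¹ = 1.352 Ω.
Node voltage V_A = V_CC · R_p/(R_s + R_p) = 7.91 × 0.04576 = 0.3620 V.
Branch current I = V_A/R2 = 0.3620/1.86 = 0.1946 A.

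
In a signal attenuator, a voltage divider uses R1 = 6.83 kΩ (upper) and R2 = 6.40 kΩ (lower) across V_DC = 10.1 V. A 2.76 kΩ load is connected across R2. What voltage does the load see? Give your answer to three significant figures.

V_out ≈ 2.22 V

First combine the lower leg with the load: R2 ‖ R_L = 1.928 kΩ.
Voltage divider with the loaded lower leg: V_out = 10.1 × 1.928/(6.83 + 1.928) = 10.1 × 0.2202 = 2.224 V.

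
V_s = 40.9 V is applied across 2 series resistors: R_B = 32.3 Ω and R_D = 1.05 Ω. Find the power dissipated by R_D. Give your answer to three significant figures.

The common current is I = 40.9/33.35 = 1.226 A.
P = I²R = 1.504 × 1.05 = 1.579 W.

P ≈ 1.58 W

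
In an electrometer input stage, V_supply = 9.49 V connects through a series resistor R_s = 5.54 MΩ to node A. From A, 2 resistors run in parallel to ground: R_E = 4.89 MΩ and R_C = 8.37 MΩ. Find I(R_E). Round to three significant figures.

Combine the parallel branches: R_p = (1/4.89 + 1/8.37)⁻¹ = 3.087 MΩ.
Node voltage V_A = V_supply · R_p/(R_s + R_p) = 9.49 × 0.3578 = 3.396 V.
I(R_E) = V_A / R_E = 3.396/4.89 = 0.6944 µA.

I ≈ 0.694 µA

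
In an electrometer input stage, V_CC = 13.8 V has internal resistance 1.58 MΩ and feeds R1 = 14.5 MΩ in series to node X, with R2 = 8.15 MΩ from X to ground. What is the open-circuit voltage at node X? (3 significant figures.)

V_th ≈ 4.64 V

R1' = 1.58 + 14.5 = 16.08 MΩ (source resistance + R1).
With X open, the divider is unloaded: V_th = 13.8 × 8.15/24.23 = 4.642 V.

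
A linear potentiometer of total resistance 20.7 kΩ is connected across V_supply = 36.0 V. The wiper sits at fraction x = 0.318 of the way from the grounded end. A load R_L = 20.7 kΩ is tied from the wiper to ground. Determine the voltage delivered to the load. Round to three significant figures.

V_out ≈ 9.41 V

The pot divides into 14.12 kΩ above the wiper and 6.583 kΩ below.
R_L loads the lower segment: effective lower R = 4.994 kΩ.
V_out = 36.0 × 4.994/(14.12 + 4.994) = 9.408 V.
(Unloaded: V_out = x·V_supply = 11.4 V.)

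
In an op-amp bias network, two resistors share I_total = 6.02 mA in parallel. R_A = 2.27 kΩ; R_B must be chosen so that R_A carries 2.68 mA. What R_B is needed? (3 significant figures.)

Two-branch current divider: I_A = I_total · R_B/(R_A + R_B).
2.68/6.02 = R_B/(R_A + R_B) → R_B = R_A · (0.4452)/(1 − 0.4452) = 2.27 × 0.8024 = 1.821 kΩ.

R_B ≈ 1.82 kΩ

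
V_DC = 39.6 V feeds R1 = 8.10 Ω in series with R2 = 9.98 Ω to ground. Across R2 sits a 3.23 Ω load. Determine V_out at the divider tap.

First combine the lower leg with the load: R2 ‖ R_L = 2.440 Ω.
Then V_out = V_DC · R2'/(R1 + R2') = 39.6 × 2.440/10.54 = 9.168 V.
(Unloaded it would be 21.9 V; the load pulls it down.)

V_out ≈ 9.17 V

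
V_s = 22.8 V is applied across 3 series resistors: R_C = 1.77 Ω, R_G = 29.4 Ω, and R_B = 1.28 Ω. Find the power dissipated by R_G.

P ≈ 14.5 W

ΣR = 32.45 Ω → I = 22.8/32.45 = 0.7026 A.
P(R_G) = I²·R_G = (0.7026)² × 29.4 = 14.51 W.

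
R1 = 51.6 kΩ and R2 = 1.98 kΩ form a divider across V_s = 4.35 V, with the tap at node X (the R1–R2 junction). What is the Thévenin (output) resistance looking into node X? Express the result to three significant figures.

With V_s suppressed (replaced by a short), R_th = R1 ‖ R2 = (51.60 × 1.98)/(51.60 + 1.98) = 1.907 kΩ.

R_th ≈ 1.91 kΩ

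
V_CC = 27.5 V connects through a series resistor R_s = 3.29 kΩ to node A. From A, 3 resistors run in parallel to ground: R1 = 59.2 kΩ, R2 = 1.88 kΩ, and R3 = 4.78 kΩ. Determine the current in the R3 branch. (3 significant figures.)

I ≈ 1.65 mA

Equivalent of the parallel group: R_p = 1.319 kΩ.
V_A = 27.5 × 1.319/4.609 = 7.871 V.
Branch current I = V_A/R3 = 7.871/4.78 = 1.647 mA.
(Equivalently: I_total = 5.966 mA, then current-divider fraction G_k/ΣG = 0.2760.)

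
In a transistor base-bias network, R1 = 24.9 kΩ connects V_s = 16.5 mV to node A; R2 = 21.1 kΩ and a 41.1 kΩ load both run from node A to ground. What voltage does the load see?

V_out ≈ 5.92 mV

First combine the lower leg with the load: R2 ‖ R_L = 13.94 kΩ.
Voltage divider with the loaded lower leg: V_out = 16.5 × 13.94/(24.9 + 13.94) = 16.5 × 0.3589 = 5.923 mV.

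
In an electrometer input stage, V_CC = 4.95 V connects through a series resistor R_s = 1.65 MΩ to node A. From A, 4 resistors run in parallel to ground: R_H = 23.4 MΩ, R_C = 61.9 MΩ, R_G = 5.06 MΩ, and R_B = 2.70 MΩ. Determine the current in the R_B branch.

Equivalent of the parallel group: R_p = 1.595 MΩ.
V_A by voltage divider: V_A = 4.95 × 1.595/(1.65 + 1.595) = 2.433 V.
Branch current I = V_A/R_B = 2.433/2.70 = 0.9012 µA.

I ≈ 0.901 µA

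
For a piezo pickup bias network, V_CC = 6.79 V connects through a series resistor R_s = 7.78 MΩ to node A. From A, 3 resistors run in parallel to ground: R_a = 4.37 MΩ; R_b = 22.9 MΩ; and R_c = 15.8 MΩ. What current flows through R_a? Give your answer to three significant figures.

Parallel bank: R_p = 1/(1/4.37 + 1/22.9 + 1/15.8) = 2.978 MΩ.
Node voltage V_A = V_CC · R_p/(R_s + R_p) = 6.79 × 0.2768 = 1.880 V.
Branch current I = V_A/R_a = 1.880/4.37 = 0.4301 µA.

I ≈ 0.430 µA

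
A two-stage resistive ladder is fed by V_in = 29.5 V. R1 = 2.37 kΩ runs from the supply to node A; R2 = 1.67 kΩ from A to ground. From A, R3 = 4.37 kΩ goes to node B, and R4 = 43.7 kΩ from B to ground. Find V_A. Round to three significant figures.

Looking into the second stage from A: R3 + R4 = 48.07 kΩ appears in parallel with R2.
R2 ‖ (R3+R4) = 1.614 kΩ.
So V_A = 29.5 × 0.4051 = 11.95 V.

V_A ≈ 12.0 V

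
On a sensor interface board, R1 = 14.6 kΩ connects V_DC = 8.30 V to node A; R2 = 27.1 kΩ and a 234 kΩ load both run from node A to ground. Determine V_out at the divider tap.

R2 ‖ R_L = (27.1 × 234)/(27.1 + 234) = 24.29 kΩ.
Then V_out = V_DC · R2'/(R1 + R2') = 8.30 × 24.29/38.89 = 5.184 V.

V_out ≈ 5.18 V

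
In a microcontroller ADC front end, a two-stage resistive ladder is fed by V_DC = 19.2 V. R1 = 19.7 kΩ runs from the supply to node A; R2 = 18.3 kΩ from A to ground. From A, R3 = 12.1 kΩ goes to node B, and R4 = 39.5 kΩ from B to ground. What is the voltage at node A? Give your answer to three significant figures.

V_A ≈ 7.81 V

Node A sees R2 in parallel with the series input of stage 2, R3 + R4 = 51.60 kΩ.
Effective lower resistance at A: R2 ‖ 51.60 = 13.51 kΩ.
First divider: V_A = V_DC · 13.51/(19.7 + 13.51) = 7.810 V.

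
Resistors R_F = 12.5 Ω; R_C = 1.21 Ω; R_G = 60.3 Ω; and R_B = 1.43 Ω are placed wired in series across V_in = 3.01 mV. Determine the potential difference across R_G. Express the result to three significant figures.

V ≈ 2.41 mV

ΣR = 12.5 + 1.21 + 60.3 + 1.43 = 75.44 Ω.
Voltage divider: V = V_in · (60.30 / 75.44) = 3.01 × 0.7993 = 2.406 mV.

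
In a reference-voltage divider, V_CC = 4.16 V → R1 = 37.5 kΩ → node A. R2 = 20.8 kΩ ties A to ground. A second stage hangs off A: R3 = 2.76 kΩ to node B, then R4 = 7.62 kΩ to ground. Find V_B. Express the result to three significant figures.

V_B ≈ 0.476 V

Node A sees R2 in parallel with the series input of stage 2, R3 + R4 = 10.38 kΩ.
R2 ‖ (R3+R4) = 6.924 kΩ.
V_A = 4.16 × 6.924/(37.5 + 6.924) = 0.6484 V.
Stage 2 is unloaded, so V_B = V_A · R4/(R3+R4) = 0.6484 × 7.62/10.38 = 0.4760 V.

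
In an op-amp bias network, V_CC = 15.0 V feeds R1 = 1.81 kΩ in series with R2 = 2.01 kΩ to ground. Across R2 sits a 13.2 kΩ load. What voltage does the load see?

R2 ‖ R_L = (2.01 × 13.2)/(2.01 + 13.2) = 1.744 kΩ.
Now apply the divider: V_out = 15.0 × 0.4908 = 7.362 V.
(Unloaded it would be 7.89 V; the load pulls it down.)

V_out ≈ 7.36 V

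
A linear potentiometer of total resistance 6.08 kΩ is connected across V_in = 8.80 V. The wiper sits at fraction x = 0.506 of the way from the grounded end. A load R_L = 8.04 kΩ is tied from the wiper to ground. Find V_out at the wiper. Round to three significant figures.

V_out ≈ 3.74 V

Lower segment x·R_p = 3.076 kΩ; upper segment (1−x)·R_p = 3.004 kΩ.
R_L loads the lower segment: effective lower R = 2.225 kΩ.
Then V_out = V_in · 2.225/(3.004 + 2.225) = 3.745 V.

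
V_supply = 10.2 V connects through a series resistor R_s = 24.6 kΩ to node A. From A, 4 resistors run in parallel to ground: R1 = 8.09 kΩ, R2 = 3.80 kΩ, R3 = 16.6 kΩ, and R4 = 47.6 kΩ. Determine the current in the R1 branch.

I ≈ 0.101 mA

Combine the parallel branches: R_p = (1/8.09 + 1/3.80 + 1/16.6 + 1/47.6)⁻¹ = 2.137 kΩ.
V_A = 10.2 × 2.137/26.74 = 0.8151 V.
Branch current I = V_A/R1 = 0.8151/8.09 = 0.1008 mA.
(Equivalently: I_total = 0.3815 mA, then current-divider fraction G_k/ΣG = 0.2641.)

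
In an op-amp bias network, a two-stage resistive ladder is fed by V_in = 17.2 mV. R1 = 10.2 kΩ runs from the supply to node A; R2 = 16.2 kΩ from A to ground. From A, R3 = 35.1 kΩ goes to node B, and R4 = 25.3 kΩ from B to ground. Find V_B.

V_B ≈ 4.01 mV

The second stage (R3 + R4 = 60.40 kΩ) loads node A in parallel with R2.
R2 ‖ (R3+R4) = 12.77 kΩ.
First divider: V_A = V_in · 12.77/(10.2 + 12.77) = 9.564 mV.
Stage 2 is unloaded, so V_B = V_A · R4/(R3+R4) = 9.564 × 25.3/60.40 = 4.006 mV.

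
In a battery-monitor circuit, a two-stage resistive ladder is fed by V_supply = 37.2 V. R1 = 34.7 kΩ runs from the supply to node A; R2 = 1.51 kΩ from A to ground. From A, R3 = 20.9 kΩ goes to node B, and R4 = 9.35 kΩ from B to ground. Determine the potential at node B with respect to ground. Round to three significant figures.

Looking into the second stage from A: R3 + R4 = 30.25 kΩ appears in parallel with R2.
Effective lower resistance at A: R2 ‖ 30.25 = 1.438 kΩ.
So V_A = 37.2 × 0.03980 = 1.480 V.
V_B = V_A × 0.3091 = 0.4576 V.

V_B ≈ 0.458 V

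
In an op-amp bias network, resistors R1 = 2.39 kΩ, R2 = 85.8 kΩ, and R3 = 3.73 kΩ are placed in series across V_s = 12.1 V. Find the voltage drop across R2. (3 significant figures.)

V ≈ 11.3 V

ΣR = 2.39 + 85.8 + 3.73 = 91.92 kΩ.
V = V_s · R/ΣR = 12.1 × 0.9334 = 11.29 V.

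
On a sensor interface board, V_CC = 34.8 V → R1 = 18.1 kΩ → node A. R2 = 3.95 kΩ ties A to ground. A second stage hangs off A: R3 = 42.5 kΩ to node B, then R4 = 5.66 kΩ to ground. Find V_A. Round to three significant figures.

V_A ≈ 5.84 V

The second stage (R3 + R4 = 48.16 kΩ) loads node A in parallel with R2.
Effective lower resistance at A: R2 ‖ 48.16 = 3.651 kΩ.
First divider: V_A = V_CC · 3.651/(18.1 + 3.651) = 5.841 V.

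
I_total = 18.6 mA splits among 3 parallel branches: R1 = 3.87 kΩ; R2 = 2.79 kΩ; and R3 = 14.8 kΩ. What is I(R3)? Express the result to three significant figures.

Conductances: ΣG = 1/3.87 + 1/2.79 + 1/14.8 = 0.6844 (1/kΩ).
R3 takes the fraction G_k/ΣG = 0.06757/0.6844 = 0.09873, so I = 18.6 × 0.09873 = 1.836 mA.

I ≈ 1.84 mA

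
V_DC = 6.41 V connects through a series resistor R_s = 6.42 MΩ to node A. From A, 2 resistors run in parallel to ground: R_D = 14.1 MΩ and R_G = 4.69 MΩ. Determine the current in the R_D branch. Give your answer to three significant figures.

I ≈ 0.161 µA

Combine the parallel branches: R_p = (1/14.1 + 1/4.69)⁻¹ = 3.519 MΩ.
V_A = 6.41 × 3.519/9.939 = 2.270 V.
Branch current I = V_A/R_D = 2.270/14.1 = 0.1610 µA.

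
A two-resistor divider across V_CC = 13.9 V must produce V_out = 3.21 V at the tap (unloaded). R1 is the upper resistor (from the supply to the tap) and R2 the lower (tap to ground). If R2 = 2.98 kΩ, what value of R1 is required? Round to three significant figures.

R1 ≈ 9.92 kΩ

V_out/V_CC = R2/(R1+R2) = 0.2309.
So R1 = R2 · (V_CC/V_out − 1) = 2.98 × (13.9/3.21 − 1) = 2.98 × 3.330 = 9.924 kΩ.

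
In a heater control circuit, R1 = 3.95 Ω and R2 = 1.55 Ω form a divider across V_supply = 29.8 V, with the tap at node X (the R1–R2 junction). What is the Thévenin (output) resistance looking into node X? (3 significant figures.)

R_th ≈ 1.11 Ω

Zeroing V_supply shorts the top of R1 to ground, so R_th = R1 ‖ R2 = 1.113 Ω.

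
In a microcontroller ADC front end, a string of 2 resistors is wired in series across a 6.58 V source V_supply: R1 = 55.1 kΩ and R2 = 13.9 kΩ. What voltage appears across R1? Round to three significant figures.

Series total: ΣR = 55.1 + 13.9 = 69.00 kΩ.
Voltage divider: V = V_supply · (55.10 / 69.00) = 6.58 × 0.7986 = 5.254 V.

V ≈ 5.25 V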